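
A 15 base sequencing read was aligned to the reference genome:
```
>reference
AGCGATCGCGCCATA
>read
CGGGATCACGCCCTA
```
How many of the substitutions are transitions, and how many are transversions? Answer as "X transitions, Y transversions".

1 transition, 3 transversions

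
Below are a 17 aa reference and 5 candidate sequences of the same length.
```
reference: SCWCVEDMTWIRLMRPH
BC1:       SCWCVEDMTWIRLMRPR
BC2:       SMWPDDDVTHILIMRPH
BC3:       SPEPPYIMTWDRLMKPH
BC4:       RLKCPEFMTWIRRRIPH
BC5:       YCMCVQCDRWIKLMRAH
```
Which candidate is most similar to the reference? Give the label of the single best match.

Hamming distances to reference — BC1: 1; BC2: 8; BC3: 8; BC4: 8; BC5: 8.
Smallest is BC1 with 1 mismatch.

BC1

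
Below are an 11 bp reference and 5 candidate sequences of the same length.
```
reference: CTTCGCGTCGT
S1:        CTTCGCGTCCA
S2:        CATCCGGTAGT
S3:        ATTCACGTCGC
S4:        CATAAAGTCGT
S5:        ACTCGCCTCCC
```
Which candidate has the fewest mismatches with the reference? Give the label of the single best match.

S1

S1 differs at 2 positions; S2 differs at 4 positions; S3 differs at 3 positions; S4 differs at 4 positions; S5 differs at 5 positions. The closest is S1.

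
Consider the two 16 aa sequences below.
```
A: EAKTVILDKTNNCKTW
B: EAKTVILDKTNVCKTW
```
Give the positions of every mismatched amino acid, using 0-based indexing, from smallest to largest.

Scanning 0-based: 11: N/V.

11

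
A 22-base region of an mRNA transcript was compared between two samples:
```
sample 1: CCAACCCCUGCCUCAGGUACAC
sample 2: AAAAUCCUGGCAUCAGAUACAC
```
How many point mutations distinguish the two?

7

Mismatches (1-based): base 1: C→A; base 2: C→A; base 5: C→U; base 8: C→U; base 9: U→G; base 12: C→A; base 17: G→A.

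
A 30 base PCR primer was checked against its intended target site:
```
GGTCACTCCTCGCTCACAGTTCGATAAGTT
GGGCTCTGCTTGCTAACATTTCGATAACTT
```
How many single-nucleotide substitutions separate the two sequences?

7

Mismatches (1-based): base 3: T→G; base 5: A→T; base 8: C→G; base 11: C→T; base 15: C→A; base 19: G→T; base 28: G→C.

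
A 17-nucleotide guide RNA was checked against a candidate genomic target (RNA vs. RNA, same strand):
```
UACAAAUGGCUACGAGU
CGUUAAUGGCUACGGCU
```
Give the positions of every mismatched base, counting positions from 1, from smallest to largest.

Scanning 1-based: 1: U/C; 2: A/G; 3: C/U; 4: A/U; 15: A/G; 16: G/C.

1, 2, 3, 4, 15, 16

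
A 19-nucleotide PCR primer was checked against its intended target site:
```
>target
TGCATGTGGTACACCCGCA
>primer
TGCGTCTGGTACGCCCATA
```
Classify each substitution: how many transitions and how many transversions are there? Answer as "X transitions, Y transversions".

4 transitions, 1 transversion

Transitions (purine↔purine or pyrimidine↔pyrimidine): 4 A→G, 13 A→G, 17 G→A, 18 C→T.
Transversions (purine↔pyrimidine): 6 G→C.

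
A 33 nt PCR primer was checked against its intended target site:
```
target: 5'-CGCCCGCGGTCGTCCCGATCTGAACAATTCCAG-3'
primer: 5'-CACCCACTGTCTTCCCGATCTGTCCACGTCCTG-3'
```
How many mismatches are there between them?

Comparing position by position, 9 positions differ: 2 (G/A), 6 (G/A), 8 (G/T), 12 (G/T), 23 (A/T), 24 (A/C), 27 (A/C), 28 (T/G), 32 (A/T).

9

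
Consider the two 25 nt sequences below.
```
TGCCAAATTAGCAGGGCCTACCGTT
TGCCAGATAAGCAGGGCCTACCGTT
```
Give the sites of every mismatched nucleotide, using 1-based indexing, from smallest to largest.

6, 9

Scanning 1-based: 6: A/G; 9: T/A.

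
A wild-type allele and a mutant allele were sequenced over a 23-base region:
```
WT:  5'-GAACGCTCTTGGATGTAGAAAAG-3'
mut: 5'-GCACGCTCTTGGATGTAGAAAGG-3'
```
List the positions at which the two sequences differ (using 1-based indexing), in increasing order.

2, 22

Scanning 1-based: 2: A/C; 22: A/G.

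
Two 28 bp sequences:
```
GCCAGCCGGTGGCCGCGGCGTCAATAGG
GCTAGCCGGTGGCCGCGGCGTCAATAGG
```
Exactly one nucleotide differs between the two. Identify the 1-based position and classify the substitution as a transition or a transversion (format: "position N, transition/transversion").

position 3, transition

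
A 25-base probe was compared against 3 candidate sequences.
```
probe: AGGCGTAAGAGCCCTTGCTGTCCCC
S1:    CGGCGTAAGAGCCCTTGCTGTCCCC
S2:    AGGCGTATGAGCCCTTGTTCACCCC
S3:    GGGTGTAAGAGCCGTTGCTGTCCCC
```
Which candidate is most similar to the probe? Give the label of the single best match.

S1 differs at 1 base; S2 differs at 4 bases; S3 differs at 3 bases. The closest is S1.

S1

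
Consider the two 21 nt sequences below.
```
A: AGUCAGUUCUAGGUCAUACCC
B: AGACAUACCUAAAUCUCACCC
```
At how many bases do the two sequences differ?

8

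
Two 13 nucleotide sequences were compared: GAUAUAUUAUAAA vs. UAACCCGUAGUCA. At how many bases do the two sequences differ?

The sequences differ at bases 1, 3, 4, 5, 6, 7, 10, 11, 12 (1-based) — 9 in total.

9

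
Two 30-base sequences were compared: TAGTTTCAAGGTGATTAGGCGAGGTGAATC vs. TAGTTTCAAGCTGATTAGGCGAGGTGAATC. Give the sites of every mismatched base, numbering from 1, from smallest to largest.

Scanning 1-based: 11: G/C.

11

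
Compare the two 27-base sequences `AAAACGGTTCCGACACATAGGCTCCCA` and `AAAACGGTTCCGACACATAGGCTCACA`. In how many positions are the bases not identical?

Mismatches (1-based): position 25: C→A.

1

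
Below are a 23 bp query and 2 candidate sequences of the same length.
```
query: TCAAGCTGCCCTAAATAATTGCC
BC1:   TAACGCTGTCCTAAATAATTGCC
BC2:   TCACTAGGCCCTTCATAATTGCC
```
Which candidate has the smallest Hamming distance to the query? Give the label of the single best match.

Hamming distances to query — BC1: 3; BC2: 6.
Smallest is BC1 with 3 mismatches.

BC1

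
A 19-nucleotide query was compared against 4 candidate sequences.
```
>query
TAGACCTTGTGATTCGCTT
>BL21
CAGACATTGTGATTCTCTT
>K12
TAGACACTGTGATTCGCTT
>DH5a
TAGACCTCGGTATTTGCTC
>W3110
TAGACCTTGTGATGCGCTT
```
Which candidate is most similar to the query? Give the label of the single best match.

BL21 differs at 3 sites; K12 differs at 2 sites; DH5a differs at 5 sites; W3110 differs at 1 site. The closest is W3110.

W3110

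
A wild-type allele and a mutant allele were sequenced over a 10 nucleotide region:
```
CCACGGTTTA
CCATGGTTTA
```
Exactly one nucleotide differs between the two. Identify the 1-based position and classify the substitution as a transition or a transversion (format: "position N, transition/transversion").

The sequences differ only at position 4: C→T (pyrimidine→pyrimidine), a transition.

position 4, transition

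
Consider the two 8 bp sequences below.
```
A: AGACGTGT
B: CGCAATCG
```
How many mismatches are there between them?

Mismatches (1-based): position 1: A→C; position 3: A→C; position 4: C→A; position 5: G→A; position 7: G→C; position 8: T→G.

6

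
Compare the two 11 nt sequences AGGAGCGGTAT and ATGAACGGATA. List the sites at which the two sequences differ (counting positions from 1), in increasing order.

Scanning 1-based: 2: G/T; 5: G/A; 9: T/A; 10: A/T; 11: T/A.

2, 5, 9, 10, 11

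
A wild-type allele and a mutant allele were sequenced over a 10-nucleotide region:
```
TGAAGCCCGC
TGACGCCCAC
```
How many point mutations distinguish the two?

Mismatches (1-based): base 4: A→C; base 9: G→A.

2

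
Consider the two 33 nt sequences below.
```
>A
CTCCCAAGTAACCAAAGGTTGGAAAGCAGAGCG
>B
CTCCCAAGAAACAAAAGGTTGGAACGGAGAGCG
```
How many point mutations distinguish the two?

4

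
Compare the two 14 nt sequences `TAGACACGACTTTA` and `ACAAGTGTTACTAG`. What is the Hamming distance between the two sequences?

12

The sequences differ at sites 1, 2, 3, 5, 6, 7, 8, 9, 10, 11, 13, 14 (1-based) — 12 in total.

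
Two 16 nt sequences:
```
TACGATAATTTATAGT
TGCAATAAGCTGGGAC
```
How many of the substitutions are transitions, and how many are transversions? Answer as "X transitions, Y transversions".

7 transitions, 2 transversions

Mismatches (1-based):
base 2: A→G (purine→purine, transition)
base 4: G→A (purine→purine, transition)
base 9: T→G (pyrimidine→purine, transversion)
base 10: T→C (pyrimidine→pyrimidine, transition)
base 12: A→G (purine→purine, transition)
base 13: T→G (pyrimidine→purine, transversion)
base 14: A→G (purine→purine, transition)
base 15: G→A (purine→purine, transition)
base 16: T→C (pyrimidine→pyrimidine, transition)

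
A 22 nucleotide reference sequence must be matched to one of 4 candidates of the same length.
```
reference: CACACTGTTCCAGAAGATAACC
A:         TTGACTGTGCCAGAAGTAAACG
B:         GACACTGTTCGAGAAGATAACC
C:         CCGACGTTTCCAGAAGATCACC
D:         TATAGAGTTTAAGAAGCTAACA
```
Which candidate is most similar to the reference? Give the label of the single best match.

B

A differs at 7 sites; B differs at 2 sites; C differs at 5 sites; D differs at 8 sites. The closest is B.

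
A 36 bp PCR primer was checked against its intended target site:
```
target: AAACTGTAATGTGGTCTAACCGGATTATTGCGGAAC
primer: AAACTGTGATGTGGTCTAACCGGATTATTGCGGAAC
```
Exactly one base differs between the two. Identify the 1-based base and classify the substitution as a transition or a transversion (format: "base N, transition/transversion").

Base 8 changes A→G. A is a purine and G is a purine, so this is a transition.

base 8, transition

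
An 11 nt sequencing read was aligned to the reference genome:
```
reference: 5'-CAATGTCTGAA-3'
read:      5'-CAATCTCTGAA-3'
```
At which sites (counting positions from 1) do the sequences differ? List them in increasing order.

Scanning 1-based: 5: G/C.

5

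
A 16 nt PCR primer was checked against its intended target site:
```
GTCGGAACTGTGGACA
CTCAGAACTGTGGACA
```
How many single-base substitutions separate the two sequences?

The sequences differ at sites 1, 4 (1-based) — 2 in total.

2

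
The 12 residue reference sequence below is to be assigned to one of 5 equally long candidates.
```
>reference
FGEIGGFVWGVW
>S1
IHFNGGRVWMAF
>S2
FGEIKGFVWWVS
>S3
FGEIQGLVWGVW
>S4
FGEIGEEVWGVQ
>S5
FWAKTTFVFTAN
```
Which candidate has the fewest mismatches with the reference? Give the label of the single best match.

S3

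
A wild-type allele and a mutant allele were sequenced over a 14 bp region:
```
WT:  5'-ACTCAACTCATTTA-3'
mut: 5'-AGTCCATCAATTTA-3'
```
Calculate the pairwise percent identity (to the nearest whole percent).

64%

Mismatches at positions 2, 5, 7, 8, 9 (1-based): 5 of 14.
Identical positions: 9/14 = 64.29% → 64%.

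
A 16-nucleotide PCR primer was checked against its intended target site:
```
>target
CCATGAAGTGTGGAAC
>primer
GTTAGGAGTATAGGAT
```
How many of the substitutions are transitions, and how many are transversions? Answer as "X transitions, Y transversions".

6 transitions, 3 transversions

Mismatches (1-based):
position 1: C→G (pyrimidine→purine, transversion)
position 2: C→T (pyrimidine→pyrimidine, transition)
position 3: A→T (purine→pyrimidine, transversion)
position 4: T→A (pyrimidine→purine, transversion)
position 6: A→G (purine→purine, transition)
position 10: G→A (purine→purine, transition)
position 12: G→A (purine→purine, transition)
position 14: A→G (purine→purine, transition)
position 16: C→T (pyrimidine→pyrimidine, transition)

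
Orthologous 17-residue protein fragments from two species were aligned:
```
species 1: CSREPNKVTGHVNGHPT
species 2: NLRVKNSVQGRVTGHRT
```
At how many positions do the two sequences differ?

The sequences differ at positions 1, 2, 4, 5, 7, 9, 11, 13, 16 (1-based) — 9 in total.

9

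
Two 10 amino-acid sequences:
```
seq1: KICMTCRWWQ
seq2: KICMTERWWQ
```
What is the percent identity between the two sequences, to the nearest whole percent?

1 position differs (6), so 9 of 10 match: 9/10 = 90%.

90%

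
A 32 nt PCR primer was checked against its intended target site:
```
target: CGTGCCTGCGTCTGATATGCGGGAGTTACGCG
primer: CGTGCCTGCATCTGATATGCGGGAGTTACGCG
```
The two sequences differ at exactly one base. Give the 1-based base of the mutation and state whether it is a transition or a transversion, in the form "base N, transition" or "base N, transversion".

base 10, transition

The sequences differ only at base 10: G→A (purine→purine), a transition.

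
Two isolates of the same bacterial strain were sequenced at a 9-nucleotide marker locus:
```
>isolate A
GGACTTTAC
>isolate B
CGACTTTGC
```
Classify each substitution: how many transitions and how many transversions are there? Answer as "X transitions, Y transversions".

1 transition, 1 transversion

Mismatches (1-based):
site 1: G→C (purine→pyrimidine, transversion)
site 8: A→G (purine→purine, transition)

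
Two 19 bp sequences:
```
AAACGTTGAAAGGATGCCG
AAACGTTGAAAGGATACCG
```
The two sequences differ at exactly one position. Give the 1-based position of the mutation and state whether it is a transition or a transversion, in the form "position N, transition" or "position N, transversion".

position 16, transition

The sequences differ only at position 16: G→A (purine→purine), a transition.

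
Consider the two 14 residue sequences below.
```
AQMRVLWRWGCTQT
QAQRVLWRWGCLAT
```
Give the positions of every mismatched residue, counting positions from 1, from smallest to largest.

1, 2, 3, 12, 13

Differences at position 1 (A→Q), position 2 (Q→A), position 3 (M→Q), position 12 (T→L), position 13 (Q→A).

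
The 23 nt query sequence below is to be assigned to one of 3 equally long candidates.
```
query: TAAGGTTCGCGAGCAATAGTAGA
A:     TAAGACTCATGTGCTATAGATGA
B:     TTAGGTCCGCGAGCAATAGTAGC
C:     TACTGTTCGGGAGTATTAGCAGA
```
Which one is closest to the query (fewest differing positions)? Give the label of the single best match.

A differs at 8 positions; B differs at 3 positions; C differs at 6 positions. The closest is B.

B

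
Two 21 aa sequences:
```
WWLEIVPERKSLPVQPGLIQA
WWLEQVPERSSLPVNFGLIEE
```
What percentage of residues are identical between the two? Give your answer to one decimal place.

71.4%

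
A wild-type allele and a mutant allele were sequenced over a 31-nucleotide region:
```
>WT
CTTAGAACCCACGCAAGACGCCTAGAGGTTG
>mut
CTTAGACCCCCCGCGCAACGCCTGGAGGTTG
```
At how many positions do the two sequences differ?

The sequences differ at positions 7, 11, 15, 16, 17, 24 (1-based) — 6 in total.

6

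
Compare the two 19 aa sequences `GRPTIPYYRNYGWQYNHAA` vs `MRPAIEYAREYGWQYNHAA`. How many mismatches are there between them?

The sequences differ at residues 1, 4, 6, 8, 10 (1-based) — 5 in total.

5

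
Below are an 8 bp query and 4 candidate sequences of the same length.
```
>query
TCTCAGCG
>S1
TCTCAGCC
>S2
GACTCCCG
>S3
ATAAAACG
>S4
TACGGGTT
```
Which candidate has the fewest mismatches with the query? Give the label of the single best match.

S1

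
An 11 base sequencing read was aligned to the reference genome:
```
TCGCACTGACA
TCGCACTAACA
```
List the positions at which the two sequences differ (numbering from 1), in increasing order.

Scanning 1-based: 8: G/A.

8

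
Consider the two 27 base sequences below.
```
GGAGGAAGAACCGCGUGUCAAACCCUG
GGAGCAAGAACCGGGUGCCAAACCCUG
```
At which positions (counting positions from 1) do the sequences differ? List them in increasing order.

Scanning 1-based: 5: G/C; 14: C/G; 18: U/C.

5, 14, 18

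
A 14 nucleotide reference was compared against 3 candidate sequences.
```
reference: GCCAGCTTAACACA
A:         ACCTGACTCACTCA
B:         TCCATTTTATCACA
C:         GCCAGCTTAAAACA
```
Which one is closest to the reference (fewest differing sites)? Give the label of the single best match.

C

A differs at 6 sites; B differs at 4 sites; C differs at 1 site. The closest is C.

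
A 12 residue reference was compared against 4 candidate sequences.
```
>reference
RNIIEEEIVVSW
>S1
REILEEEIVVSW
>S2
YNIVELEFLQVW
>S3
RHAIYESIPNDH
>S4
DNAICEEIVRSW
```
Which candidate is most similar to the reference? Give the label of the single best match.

S1

Hamming distances to reference — S1: 2; S2: 7; S3: 8; S4: 4.
Smallest is S1 with 2 mismatches.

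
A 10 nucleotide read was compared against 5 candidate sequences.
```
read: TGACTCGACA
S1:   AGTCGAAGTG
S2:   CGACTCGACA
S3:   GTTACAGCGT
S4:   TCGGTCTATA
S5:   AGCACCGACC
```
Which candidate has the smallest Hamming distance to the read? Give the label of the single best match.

S2

S1 differs at 8 sites; S2 differs at 1 site; S3 differs at 9 sites; S4 differs at 5 sites; S5 differs at 5 sites. The closest is S2.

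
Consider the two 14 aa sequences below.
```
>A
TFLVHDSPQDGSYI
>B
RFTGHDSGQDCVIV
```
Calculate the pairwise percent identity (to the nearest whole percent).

43%

Mismatches at positions 1, 3, 4, 8, 11, 12, 13, 14 (1-based): 8 of 14.
Identical positions: 6/14 = 42.86% → 43%.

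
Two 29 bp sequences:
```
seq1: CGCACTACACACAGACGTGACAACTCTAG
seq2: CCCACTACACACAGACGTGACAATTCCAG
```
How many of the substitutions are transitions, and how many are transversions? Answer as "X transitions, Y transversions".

2 transitions, 1 transversion

Mismatches (1-based):
position 2: G→C (purine→pyrimidine, transversion)
position 24: C→T (pyrimidine→pyrimidine, transition)
position 27: T→C (pyrimidine→pyrimidine, transition)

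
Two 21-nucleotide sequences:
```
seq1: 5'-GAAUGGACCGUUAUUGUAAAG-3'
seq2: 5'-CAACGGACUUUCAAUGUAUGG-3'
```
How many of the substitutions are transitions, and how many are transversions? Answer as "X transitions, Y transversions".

4 transitions, 4 transversions

Mismatches (1-based):
site 1: G→C (purine→pyrimidine, transversion)
site 4: U→C (pyrimidine→pyrimidine, transition)
site 9: C→U (pyrimidine→pyrimidine, transition)
site 10: G→U (purine→pyrimidine, transversion)
site 12: U→C (pyrimidine→pyrimidine, transition)
site 14: U→A (pyrimidine→purine, transversion)
site 19: A→U (purine→pyrimidine, transversion)
site 20: A→G (purine→purine, transition)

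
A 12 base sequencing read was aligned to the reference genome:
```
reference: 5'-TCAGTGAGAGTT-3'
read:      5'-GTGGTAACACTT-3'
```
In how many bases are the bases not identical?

6

The sequences differ at bases 1, 2, 3, 6, 8, 10 (1-based) — 6 in total.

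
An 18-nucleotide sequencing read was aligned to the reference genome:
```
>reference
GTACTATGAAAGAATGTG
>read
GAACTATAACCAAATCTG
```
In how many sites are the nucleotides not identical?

6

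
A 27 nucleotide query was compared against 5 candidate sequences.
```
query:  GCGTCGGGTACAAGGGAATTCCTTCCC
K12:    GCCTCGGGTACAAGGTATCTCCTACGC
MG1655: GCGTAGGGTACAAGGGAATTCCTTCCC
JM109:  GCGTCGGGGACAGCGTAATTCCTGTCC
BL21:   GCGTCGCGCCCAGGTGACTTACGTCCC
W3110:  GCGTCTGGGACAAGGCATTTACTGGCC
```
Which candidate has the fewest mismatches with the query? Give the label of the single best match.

K12 differs at 6 sites; MG1655 differs at 1 site; JM109 differs at 6 sites; BL21 differs at 8 sites; W3110 differs at 7 sites. The closest is MG1655.

MG1655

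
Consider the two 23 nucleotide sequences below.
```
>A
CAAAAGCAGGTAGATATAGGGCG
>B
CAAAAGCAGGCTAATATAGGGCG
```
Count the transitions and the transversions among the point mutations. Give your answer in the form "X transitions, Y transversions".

Mismatches (1-based):
site 11: T→C (pyrimidine→pyrimidine, transition)
site 12: A→T (purine→pyrimidine, transversion)
site 13: G→A (purine→purine, transition)

2 transitions, 1 transversion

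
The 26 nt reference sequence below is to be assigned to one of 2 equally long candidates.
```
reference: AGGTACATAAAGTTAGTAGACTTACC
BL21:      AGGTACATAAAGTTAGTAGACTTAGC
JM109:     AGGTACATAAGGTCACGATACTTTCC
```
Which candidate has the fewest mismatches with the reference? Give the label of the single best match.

BL21 differs at 1 site; JM109 differs at 6 sites. The closest is BL21.

BL21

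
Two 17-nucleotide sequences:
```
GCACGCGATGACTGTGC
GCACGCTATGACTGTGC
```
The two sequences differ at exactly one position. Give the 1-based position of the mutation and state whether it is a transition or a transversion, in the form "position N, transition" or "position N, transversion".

position 7, transversion

The sequences differ only at position 7: G→T (purine→pyrimidine), a transversion.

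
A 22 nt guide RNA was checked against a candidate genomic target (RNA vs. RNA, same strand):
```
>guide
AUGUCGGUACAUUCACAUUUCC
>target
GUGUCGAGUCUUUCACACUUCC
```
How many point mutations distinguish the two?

6

The sequences differ at positions 1, 7, 8, 9, 11, 18 (1-based) — 6 in total.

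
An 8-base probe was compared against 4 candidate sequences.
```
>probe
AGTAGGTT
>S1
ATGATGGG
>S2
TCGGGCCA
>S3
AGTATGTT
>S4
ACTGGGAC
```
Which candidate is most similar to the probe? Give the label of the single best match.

S3

Hamming distances to probe — S1: 5; S2: 7; S3: 1; S4: 4.
Smallest is S3 with 1 mismatch.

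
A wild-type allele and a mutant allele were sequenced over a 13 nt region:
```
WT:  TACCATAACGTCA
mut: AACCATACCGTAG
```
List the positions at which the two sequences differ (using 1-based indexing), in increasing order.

1, 8, 12, 13

Scanning 1-based: 1: T/A; 8: A/C; 12: C/A; 13: A/G.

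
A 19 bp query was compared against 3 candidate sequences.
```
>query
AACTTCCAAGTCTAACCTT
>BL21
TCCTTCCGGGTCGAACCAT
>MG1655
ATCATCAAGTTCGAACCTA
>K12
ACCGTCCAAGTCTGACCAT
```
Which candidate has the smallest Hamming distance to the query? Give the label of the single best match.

BL21 differs at 6 positions; MG1655 differs at 7 positions; K12 differs at 4 positions. The closest is K12.

K12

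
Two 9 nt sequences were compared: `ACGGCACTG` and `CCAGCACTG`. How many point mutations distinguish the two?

Comparing position by position, 2 sites differ: 1 (A/C), 3 (G/A).

2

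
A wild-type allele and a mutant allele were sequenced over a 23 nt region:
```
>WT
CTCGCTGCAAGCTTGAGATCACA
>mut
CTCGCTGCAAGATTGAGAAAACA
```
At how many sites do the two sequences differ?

3

Comparing position by position, 3 sites differ: 12 (C/A), 19 (T/A), 20 (C/A).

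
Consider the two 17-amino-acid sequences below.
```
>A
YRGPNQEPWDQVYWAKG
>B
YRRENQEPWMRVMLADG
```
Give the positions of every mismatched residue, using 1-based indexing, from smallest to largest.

3, 4, 10, 11, 13, 14, 16

Scanning 1-based: 3: G/R; 4: P/E; 10: D/M; 11: Q/R; 13: Y/M; 14: W/L; 16: K/D.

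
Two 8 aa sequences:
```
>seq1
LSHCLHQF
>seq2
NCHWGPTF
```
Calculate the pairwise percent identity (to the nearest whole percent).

25%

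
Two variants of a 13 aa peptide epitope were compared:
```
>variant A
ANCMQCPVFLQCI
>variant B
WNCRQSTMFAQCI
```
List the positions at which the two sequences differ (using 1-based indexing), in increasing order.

Scanning 1-based: 1: A/W; 4: M/R; 6: C/S; 7: P/T; 8: V/M; 10: L/A.

1, 4, 6, 7, 8, 10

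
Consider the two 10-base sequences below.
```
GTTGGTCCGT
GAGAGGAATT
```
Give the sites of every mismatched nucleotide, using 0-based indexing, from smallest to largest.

1, 2, 3, 5, 6, 7, 8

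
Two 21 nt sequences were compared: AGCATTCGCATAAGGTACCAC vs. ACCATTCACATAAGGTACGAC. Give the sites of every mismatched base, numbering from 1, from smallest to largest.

2, 8, 19

Scanning 1-based: 2: G/C; 8: G/A; 19: C/G.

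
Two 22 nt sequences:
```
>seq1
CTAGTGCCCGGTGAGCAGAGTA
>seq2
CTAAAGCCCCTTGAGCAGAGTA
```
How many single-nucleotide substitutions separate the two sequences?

4

The sequences differ at sites 4, 5, 10, 11 (1-based) — 4 in total.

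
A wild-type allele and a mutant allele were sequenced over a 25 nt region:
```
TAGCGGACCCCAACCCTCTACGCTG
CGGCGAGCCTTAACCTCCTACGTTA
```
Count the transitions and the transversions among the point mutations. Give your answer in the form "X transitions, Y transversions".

Mismatches (1-based):
position 1: T→C (pyrimidine→pyrimidine, transition)
position 2: A→G (purine→purine, transition)
position 6: G→A (purine→purine, transition)
position 7: A→G (purine→purine, transition)
position 10: C→T (pyrimidine→pyrimidine, transition)
position 11: C→T (pyrimidine→pyrimidine, transition)
position 16: C→T (pyrimidine→pyrimidine, transition)
position 17: T→C (pyrimidine→pyrimidine, transition)
position 23: C→T (pyrimidine→pyrimidine, transition)
position 25: G→A (purine→purine, transition)

10 transitions, 0 transversions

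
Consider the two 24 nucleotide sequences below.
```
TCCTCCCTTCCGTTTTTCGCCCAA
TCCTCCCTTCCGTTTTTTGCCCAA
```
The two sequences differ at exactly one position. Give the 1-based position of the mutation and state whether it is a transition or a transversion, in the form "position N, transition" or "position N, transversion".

The sequences differ only at position 18: C→T (pyrimidine→pyrimidine), a transition.

position 18, transition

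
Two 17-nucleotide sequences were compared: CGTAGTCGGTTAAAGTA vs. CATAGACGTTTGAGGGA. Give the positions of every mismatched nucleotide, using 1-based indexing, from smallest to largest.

Scanning 1-based: 2: G/A; 6: T/A; 9: G/T; 12: A/G; 14: A/G; 16: T/G.

2, 6, 9, 12, 14, 16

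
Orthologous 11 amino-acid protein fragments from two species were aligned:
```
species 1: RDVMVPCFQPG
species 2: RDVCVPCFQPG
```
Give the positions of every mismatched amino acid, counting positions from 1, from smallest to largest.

4

Scanning 1-based: 4: M/C.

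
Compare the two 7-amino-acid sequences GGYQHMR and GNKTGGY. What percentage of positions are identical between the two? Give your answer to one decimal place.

6 positions differ (2, 3, 4, 5, 6, 7), so 1 of 7 match: 1/7 = 14.29%.

14.3%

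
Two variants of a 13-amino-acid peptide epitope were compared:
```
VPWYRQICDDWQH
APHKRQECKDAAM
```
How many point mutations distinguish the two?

8

Comparing position by position, 8 positions differ: 1 (V/A), 3 (W/H), 4 (Y/K), 7 (I/E), 9 (D/K), 11 (W/A), 12 (Q/A), 13 (H/M).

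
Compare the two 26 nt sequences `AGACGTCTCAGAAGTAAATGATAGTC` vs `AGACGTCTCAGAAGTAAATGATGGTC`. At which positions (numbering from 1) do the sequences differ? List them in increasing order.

Scanning 1-based: 23: A/G.

23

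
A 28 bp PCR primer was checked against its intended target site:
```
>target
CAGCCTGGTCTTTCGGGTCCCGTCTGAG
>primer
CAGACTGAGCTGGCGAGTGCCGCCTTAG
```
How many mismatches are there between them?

Comparing position by position, 9 bases differ: 4 (C/A), 8 (G/A), 9 (T/G), 12 (T/G), 13 (T/G), 16 (G/A), 19 (C/G), 23 (T/C), 26 (G/T).

9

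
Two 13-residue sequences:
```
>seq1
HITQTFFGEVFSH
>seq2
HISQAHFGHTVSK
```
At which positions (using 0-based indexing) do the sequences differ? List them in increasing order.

2, 4, 5, 8, 9, 10, 12

Differences at position 2 (T→S), position 4 (T→A), position 5 (F→H), position 8 (E→H), position 9 (V→T), position 10 (F→V), position 12 (H→K).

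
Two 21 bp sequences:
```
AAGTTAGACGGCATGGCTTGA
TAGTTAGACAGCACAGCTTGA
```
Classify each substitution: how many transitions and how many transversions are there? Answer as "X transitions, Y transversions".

3 transitions, 1 transversion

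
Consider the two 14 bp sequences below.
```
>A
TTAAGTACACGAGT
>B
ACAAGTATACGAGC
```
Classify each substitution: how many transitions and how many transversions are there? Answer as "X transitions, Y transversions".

Mismatches (1-based):
site 1: T→A (pyrimidine→purine, transversion)
site 2: T→C (pyrimidine→pyrimidine, transition)
site 8: C→T (pyrimidine→pyrimidine, transition)
site 14: T→C (pyrimidine→pyrimidine, transition)

3 transitions, 1 transversion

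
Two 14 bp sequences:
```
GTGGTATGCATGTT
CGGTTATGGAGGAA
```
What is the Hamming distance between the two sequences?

Comparing position by position, 7 bases differ: 1 (G/C), 2 (T/G), 4 (G/T), 9 (C/G), 11 (T/G), 13 (T/A), 14 (T/A).

7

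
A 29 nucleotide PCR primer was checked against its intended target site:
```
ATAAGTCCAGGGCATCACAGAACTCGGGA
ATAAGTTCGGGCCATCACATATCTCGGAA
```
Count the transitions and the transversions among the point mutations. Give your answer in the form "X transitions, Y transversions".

3 transitions, 3 transversions

Mismatches (1-based):
site 7: C→T (pyrimidine→pyrimidine, transition)
site 9: A→G (purine→purine, transition)
site 12: G→C (purine→pyrimidine, transversion)
site 20: G→T (purine→pyrimidine, transversion)
site 22: A→T (purine→pyrimidine, transversion)
site 28: G→A (purine→purine, transition)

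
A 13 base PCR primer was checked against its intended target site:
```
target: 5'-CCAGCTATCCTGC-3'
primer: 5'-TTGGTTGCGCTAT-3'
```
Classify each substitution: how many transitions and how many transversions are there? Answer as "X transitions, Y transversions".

Mismatches (1-based):
position 1: C→T (pyrimidine→pyrimidine, transition)
position 2: C→T (pyrimidine→pyrimidine, transition)
position 3: A→G (purine→purine, transition)
position 5: C→T (pyrimidine→pyrimidine, transition)
position 7: A→G (purine→purine, transition)
position 8: T→C (pyrimidine→pyrimidine, transition)
position 9: C→G (pyrimidine→purine, transversion)
position 12: G→A (purine→purine, transition)
position 13: C→T (pyrimidine→pyrimidine, transition)

8 transitions, 1 transversion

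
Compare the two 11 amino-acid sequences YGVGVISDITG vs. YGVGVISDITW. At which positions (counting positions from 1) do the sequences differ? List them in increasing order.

11

Differences at position 11 (G→W).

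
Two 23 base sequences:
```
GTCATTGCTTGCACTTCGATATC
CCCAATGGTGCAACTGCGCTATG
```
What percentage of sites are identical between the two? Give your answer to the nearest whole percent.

Mismatches at positions 1, 2, 5, 8, 10, 11, 12, 16, 19, 23 (1-based): 10 of 23.
Identical positions: 13/23 = 56.52% → 57%.

57%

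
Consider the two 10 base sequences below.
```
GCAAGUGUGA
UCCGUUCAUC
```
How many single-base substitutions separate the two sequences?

Comparing position by position, 8 sites differ: 1 (G/U), 3 (A/C), 4 (A/G), 5 (G/U), 7 (G/C), 8 (U/A), 9 (G/U), 10 (A/C).

8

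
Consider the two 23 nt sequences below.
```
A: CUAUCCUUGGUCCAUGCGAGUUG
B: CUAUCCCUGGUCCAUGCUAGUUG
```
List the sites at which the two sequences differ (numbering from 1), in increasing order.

7, 18

Scanning 1-based: 7: U/C; 18: G/U.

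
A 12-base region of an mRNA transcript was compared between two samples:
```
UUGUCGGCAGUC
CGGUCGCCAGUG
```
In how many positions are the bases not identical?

The sequences differ at positions 1, 2, 7, 12 (1-based) — 4 in total.

4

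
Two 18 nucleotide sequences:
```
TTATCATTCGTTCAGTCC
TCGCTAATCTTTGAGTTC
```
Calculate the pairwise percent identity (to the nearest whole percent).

8 positions differ (2, 3, 4, 5, 7, 10, 13, 17), so 10 of 18 match: 10/18 = 55.56%.

56%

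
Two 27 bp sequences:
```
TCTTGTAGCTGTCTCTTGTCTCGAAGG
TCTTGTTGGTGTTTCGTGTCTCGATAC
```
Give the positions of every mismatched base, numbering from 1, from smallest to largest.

7, 9, 13, 16, 25, 26, 27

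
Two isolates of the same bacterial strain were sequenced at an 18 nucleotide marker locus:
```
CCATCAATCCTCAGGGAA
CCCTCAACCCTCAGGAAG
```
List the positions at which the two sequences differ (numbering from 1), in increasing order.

Differences at position 3 (A→C), position 8 (T→C), position 16 (G→A), position 18 (A→G).

3, 8, 16, 18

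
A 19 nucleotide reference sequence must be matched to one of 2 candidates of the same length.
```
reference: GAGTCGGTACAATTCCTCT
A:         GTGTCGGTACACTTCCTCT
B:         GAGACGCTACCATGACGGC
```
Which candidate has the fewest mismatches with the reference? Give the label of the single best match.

A

A differs at 2 sites; B differs at 8 sites. The closest is A.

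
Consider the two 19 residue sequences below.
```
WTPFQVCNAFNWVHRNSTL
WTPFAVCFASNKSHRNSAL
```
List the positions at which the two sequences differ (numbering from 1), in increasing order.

Scanning 1-based: 5: Q/A; 8: N/F; 10: F/S; 12: W/K; 13: V/S; 18: T/A.

5, 8, 10, 12, 13, 18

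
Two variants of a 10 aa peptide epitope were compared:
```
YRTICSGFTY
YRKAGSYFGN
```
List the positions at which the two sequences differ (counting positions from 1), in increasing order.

3, 4, 5, 7, 9, 10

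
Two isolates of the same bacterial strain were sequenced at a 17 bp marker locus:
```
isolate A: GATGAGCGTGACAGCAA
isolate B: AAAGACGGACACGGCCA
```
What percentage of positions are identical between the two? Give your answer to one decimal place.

52.9%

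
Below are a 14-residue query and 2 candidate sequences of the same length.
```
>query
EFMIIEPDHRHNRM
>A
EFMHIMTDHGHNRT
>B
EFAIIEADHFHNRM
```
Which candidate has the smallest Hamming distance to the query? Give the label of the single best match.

B

Hamming distances to query — A: 5; B: 3.
Smallest is B with 3 mismatches.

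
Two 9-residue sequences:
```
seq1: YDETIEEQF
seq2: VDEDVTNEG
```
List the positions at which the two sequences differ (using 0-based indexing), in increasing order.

Scanning 0-based: 0: Y/V; 3: T/D; 4: I/V; 5: E/T; 6: E/N; 7: Q/E; 8: F/G.

0, 3, 4, 5, 6, 7, 8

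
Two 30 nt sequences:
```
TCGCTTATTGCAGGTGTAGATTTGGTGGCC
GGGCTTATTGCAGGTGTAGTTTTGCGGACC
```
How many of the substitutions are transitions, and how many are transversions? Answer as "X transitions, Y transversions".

1 transition, 5 transversions

Mismatches (1-based):
site 1: T→G (pyrimidine→purine, transversion)
site 2: C→G (pyrimidine→purine, transversion)
site 20: A→T (purine→pyrimidine, transversion)
site 25: G→C (purine→pyrimidine, transversion)
site 26: T→G (pyrimidine→purine, transversion)
site 28: G→A (purine→purine, transition)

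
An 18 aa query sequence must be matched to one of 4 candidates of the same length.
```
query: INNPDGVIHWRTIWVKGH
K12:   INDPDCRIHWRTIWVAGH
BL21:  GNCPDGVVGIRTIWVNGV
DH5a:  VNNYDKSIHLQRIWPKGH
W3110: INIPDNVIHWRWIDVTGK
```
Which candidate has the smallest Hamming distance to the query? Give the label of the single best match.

K12

Hamming distances to query — K12: 4; BL21: 7; DH5a: 8; W3110: 6.
Smallest is K12 with 4 mismatches.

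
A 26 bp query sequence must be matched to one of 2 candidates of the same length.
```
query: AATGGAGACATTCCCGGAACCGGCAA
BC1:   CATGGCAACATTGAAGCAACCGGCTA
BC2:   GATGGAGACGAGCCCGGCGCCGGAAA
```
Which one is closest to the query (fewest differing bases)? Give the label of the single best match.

BC2

BC1 differs at 8 bases; BC2 differs at 7 bases. The closest is BC2.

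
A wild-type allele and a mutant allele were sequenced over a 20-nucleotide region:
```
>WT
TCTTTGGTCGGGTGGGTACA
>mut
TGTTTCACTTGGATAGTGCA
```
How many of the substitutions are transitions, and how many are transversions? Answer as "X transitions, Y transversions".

5 transitions, 5 transversions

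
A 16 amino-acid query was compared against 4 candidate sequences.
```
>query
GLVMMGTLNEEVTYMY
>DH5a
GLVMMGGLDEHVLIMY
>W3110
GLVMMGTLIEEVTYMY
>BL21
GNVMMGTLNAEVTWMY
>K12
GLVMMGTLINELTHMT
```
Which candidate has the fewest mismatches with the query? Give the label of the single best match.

Hamming distances to query — DH5a: 5; W3110: 1; BL21: 3; K12: 5.
Smallest is W3110 with 1 mismatch.

W3110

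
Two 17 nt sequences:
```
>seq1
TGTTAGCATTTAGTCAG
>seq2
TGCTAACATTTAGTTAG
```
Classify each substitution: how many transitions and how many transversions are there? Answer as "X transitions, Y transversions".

Transitions (purine↔purine or pyrimidine↔pyrimidine): 3 T→C, 6 G→A, 15 C→T.
Transversions (purine↔pyrimidine): none.

3 transitions, 0 transversions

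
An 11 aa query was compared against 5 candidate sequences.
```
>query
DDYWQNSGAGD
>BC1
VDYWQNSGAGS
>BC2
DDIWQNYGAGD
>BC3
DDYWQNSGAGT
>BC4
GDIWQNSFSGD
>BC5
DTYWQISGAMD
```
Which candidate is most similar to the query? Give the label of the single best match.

BC3

Hamming distances to query — BC1: 2; BC2: 2; BC3: 1; BC4: 4; BC5: 3.
Smallest is BC3 with 1 mismatch.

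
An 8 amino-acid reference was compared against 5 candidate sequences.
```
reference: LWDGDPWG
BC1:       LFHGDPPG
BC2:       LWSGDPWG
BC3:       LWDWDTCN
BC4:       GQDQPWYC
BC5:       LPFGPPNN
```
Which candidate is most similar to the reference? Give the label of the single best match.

BC2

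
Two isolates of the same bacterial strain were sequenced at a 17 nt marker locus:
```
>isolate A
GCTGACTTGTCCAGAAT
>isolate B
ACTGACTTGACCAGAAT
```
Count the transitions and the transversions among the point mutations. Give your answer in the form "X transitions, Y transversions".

1 transition, 1 transversion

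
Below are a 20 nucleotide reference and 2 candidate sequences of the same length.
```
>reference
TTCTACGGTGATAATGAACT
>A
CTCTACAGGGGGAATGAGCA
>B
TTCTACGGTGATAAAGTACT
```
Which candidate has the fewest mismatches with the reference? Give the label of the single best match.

A differs at 7 sites; B differs at 2 sites. The closest is B.

B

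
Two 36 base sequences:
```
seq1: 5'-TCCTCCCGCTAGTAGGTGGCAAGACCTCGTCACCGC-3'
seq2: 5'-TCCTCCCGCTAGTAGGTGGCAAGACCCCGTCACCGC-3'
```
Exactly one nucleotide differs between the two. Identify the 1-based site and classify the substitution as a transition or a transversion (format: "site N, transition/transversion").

The sequences differ only at site 27: T→C (pyrimidine→pyrimidine), a transition.

site 27, transition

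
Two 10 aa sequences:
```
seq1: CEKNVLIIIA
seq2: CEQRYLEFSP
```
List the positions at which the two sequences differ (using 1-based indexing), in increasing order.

3, 4, 5, 7, 8, 9, 10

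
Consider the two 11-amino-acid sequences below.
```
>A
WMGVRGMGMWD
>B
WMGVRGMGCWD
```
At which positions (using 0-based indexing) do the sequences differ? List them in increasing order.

Differences at position 8 (M→C).

8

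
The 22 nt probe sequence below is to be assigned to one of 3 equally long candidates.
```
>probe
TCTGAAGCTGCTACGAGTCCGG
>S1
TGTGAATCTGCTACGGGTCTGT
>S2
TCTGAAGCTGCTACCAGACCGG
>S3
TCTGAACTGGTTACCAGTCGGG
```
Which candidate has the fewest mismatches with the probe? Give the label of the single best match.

Hamming distances to probe — S1: 5; S2: 2; S3: 6.
Smallest is S2 with 2 mismatches.

S2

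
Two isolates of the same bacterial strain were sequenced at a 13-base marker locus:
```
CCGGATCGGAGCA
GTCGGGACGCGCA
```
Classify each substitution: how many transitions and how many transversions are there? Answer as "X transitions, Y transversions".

Transitions (purine↔purine or pyrimidine↔pyrimidine): 2 C→T, 5 A→G.
Transversions (purine↔pyrimidine): 1 C→G, 3 G→C, 6 T→G, 7 C→A, 8 G→C, 10 A→C.

2 transitions, 6 transversions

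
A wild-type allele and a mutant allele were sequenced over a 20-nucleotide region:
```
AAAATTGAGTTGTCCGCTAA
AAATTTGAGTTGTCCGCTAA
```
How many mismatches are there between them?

The sequences differ at bases 4 (1-based) — 1 in total.

1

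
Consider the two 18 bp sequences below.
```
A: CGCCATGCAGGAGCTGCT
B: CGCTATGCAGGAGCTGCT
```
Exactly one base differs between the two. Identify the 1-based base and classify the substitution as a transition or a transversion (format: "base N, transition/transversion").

The sequences differ only at base 4: C→T (pyrimidine→pyrimidine), a transition.

base 4, transition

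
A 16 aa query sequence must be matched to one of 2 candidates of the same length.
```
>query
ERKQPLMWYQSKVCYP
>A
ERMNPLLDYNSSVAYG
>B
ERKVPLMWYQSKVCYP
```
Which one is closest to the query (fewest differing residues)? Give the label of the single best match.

B

Hamming distances to query — A: 8; B: 1.
Smallest is B with 1 mismatch.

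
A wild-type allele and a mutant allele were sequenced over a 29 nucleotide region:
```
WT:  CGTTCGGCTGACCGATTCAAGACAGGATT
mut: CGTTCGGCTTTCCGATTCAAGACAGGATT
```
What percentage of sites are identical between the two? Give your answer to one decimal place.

Mismatches at positions 10, 11 (1-based): 2 of 29.
Identical positions: 27/29 = 93.1% → 93.1%.

93.1%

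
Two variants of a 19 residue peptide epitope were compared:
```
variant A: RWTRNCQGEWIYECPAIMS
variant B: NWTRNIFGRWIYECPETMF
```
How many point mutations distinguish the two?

7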